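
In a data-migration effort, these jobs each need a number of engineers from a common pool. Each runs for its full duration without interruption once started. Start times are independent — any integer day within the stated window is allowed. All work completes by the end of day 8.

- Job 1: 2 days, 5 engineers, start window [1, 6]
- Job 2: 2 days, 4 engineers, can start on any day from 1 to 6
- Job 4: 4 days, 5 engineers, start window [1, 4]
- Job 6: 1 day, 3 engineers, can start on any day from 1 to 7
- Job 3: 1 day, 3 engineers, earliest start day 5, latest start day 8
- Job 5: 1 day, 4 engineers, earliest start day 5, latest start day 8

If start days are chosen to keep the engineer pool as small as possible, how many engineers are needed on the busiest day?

Early-start (Job 1@1, Job 2@1, Job 4@1, Job 6@1, Job 3@5, Job 5@5) gives peak 17: d1:17  d2:14  d3:5  d4:5  d5:7  d6:0  d7:0  d8:0.
Shift Job 4→3, Job 6→3, Job 5→6.
Schedule Job 1@1, Job 2@1, Job 4@3, Job 6@3, Job 3@5, Job 5@6: d1:9  d2:9  d3:8  d4:5  d5:8  d6:9  d7:0  d8:0 — peak 9.

9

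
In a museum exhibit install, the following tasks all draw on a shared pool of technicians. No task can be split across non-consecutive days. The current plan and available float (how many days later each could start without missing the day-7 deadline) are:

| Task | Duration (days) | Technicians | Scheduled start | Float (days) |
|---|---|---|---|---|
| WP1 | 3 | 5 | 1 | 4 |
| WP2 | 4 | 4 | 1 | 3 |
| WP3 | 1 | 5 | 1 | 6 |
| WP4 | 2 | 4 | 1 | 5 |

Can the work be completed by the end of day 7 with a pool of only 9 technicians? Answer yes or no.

yes

Schedule WP1@1, WP2@1, WP3@4, WP4@5: d1:9  d2:9  d3:9  d4:9  d5:4  d6:4  d7:0 — peak 9 ≤ 9.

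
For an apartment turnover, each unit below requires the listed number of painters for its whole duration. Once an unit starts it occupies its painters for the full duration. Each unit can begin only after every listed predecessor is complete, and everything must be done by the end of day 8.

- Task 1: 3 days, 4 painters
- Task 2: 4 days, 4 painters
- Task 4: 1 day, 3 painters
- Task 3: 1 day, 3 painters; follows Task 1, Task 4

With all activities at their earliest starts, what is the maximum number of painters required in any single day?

Early-start schedule: Task 1@1, Task 2@1, Task 4@1, Task 3@4.
Load per day: day 1: 11, day 2: 8, day 3: 8, day 4: 7, day 5: 0, day 6: 0, day 7: 0, day 8: 0.
Peak is 11.

11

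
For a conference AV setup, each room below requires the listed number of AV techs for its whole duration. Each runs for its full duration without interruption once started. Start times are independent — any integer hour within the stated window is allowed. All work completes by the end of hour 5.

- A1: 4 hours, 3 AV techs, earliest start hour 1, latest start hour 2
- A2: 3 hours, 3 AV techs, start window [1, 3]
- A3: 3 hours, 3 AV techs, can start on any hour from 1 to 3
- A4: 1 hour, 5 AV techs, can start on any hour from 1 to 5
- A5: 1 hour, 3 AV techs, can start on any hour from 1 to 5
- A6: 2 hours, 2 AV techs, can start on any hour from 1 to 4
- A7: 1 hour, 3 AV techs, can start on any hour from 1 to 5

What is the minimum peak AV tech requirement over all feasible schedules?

10

Early-start (A1@1, A2@1, A3@1, A4@1, A5@1, A6@1, A7@1) gives peak 22: h1:22  h2:11  h3:9  h4:3  h5:0.
Shift A4→4, A5→5, A6→4, A7→5.
Schedule A1@1, A2@1, A3@1, A4@4, A5@5, A6@4, A7@5: h1:9  h2:9  h3:9  h4:10  h5:8 — peak 10.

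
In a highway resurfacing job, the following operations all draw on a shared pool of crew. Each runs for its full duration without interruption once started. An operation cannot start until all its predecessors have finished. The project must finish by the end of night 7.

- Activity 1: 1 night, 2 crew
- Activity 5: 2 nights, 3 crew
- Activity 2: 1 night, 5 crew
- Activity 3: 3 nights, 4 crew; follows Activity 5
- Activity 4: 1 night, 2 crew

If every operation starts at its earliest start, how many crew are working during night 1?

12

At early start, night 1 has: Activity 1, Activity 5, Activity 2, Activity 4.
Demand: 2 + 3 + 5 + 2 = 12.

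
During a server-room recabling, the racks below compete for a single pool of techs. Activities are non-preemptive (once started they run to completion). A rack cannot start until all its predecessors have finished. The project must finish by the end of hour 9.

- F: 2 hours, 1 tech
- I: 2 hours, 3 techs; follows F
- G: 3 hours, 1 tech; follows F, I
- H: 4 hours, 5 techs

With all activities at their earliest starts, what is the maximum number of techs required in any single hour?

Early-start schedule: F@1, I@3, G@5, H@1.
Load per hour: hour 1: 6, hour 2: 6, hour 3: 8, hour 4: 8, hour 5: 1, hour 6: 1, hour 7: 1, hour 8: 0, hour 9: 0.
Peak is 8.

8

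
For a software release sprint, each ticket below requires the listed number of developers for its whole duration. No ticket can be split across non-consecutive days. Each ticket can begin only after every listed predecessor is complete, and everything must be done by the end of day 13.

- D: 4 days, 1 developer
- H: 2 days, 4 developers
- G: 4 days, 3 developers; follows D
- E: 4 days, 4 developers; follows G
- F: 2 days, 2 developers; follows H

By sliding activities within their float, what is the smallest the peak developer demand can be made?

5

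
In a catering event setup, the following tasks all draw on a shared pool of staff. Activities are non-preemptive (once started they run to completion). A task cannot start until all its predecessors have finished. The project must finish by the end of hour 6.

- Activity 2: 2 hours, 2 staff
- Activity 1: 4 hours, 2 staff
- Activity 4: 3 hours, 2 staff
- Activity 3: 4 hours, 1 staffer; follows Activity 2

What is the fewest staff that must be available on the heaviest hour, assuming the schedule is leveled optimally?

5

Early-start (Activity 2@1, Activity 1@1, Activity 4@1, Activity 3@3) gives peak 6: h1:6  h2:6  h3:5  h4:3  h5:1  h6:1.
Shift Activity 4→3.
Schedule Activity 2@1, Activity 1@1, Activity 4@3, Activity 3@3: h1:4  h2:4  h3:5  h4:5  h5:3  h6:1 — peak 5.
No arrangement of the 12 feasible schedules does better.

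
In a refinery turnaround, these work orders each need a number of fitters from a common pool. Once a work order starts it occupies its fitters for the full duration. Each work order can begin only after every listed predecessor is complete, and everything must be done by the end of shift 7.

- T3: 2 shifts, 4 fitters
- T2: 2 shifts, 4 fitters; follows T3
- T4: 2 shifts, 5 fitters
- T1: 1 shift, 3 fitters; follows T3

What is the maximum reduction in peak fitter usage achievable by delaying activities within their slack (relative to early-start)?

Early-start peak: s1:9  s2:9  s3:7  s4:4  s5:0  s6:0  s7:0 ⇒ 9.
Leveled (T3@1, T2@3, T4@5, T1@7): s1:4  s2:4  s3:4  s4:4  s5:5  s6:5  s7:3 ⇒ 5.
Reduction 9 − 5 = 4.

4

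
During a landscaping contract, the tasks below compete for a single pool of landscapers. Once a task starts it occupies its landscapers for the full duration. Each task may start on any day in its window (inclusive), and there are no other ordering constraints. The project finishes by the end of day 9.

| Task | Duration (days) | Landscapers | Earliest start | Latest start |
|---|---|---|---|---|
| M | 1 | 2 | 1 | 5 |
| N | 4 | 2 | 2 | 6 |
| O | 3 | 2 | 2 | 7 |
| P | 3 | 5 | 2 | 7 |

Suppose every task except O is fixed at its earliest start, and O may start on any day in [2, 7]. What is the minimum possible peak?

7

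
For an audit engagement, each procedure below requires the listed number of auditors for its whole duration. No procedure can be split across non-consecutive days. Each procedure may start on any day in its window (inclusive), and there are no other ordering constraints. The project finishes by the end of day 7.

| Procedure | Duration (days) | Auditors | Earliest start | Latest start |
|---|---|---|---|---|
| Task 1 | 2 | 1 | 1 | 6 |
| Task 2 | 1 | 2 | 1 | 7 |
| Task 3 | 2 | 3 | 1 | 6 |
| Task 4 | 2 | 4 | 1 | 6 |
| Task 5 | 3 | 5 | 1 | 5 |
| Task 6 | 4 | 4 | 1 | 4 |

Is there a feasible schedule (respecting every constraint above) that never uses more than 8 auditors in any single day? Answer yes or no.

Schedule Task 1@1, Task 2@1, Task 3@3, Task 4@5, Task 5@1, Task 6@4: d1:8  d2:6  d3:8  d4:7  d5:8  d6:8  d7:4 — peak 8 ≤ 8.

yes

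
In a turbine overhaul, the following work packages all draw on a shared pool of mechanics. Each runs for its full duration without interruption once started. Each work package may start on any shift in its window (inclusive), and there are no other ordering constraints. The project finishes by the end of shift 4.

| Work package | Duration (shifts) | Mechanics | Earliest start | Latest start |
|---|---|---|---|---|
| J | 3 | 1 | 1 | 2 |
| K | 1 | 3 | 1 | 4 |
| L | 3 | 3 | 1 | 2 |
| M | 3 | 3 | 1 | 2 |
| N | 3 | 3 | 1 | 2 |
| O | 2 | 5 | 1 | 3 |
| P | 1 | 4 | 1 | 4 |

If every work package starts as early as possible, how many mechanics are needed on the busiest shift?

22

Early-start schedule: J@1, K@1, L@1, M@1, N@1, O@1, P@1.
Load per shift: shift 1: 22, shift 2: 15, shift 3: 10, shift 4: 0.
Peak is 22.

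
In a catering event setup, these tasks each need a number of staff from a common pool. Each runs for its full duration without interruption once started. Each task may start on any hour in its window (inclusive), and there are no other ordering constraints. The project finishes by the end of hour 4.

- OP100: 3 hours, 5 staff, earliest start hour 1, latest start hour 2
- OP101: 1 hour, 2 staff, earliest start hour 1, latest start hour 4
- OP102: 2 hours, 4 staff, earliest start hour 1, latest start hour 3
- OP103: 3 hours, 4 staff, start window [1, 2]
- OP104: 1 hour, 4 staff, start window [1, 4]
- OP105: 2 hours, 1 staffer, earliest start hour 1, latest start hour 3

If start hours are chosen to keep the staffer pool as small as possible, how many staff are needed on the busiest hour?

Early-start (OP100@1, OP101@1, OP102@1, OP103@1, OP104@1, OP105@1) gives peak 20: h1:20  h2:14  h3:9  h4:0.
Shift OP103→2, OP104→4, OP105→3.
Schedule OP100@1, OP101@1, OP102@1, OP103@2, OP104@4, OP105@3: h1:11  h2:13  h3:10  h4:9 — peak 13.

13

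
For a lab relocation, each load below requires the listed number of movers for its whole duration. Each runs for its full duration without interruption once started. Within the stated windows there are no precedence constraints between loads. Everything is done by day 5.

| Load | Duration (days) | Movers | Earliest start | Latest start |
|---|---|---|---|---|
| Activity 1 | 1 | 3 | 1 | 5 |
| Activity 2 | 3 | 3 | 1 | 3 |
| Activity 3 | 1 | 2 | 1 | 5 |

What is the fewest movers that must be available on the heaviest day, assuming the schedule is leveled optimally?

3

Early-start (Activity 1@1, Activity 2@1, Activity 3@1) gives peak 8: d1:8  d2:3  d3:3  d4:0  d5:0.
Shift Activity 2→2, Activity 3→5.
Schedule Activity 1@1, Activity 2@2, Activity 3@5: d1:3  d2:3  d3:3  d4:3  d5:2 — peak 3.
Total mover-days = 14 over 5 days ⇒ peak ≥ ⌈14/5⌉ = 3, so 3 is optimal.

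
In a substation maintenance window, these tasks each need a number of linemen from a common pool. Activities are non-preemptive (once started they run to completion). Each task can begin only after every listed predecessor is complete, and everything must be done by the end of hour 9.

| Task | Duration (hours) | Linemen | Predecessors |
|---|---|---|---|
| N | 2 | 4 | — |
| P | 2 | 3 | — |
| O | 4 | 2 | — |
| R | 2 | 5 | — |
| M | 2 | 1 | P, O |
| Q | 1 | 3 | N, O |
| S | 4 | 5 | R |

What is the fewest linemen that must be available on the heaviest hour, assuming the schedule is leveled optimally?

7

Early-start (N@1, P@1, O@1, R@1, M@5, Q@5, S@3) gives peak 14: h1:14  h2:14  h3:7  h4:7  h5:9  h6:6  h7:0  h8:0  h9:0.
Shift O→3, R→3, M→7, Q→9, S→5.
Schedule N@1, P@1, O@3, R@3, M@7, Q@9, S@5: h1:7  h2:7  h3:7  h4:7  h5:7  h6:7  h7:6  h8:6  h9:3 — peak 7.
Total lineman-hours = 57 over 9 hours ⇒ peak ≥ ⌈57/9⌉ = 7, so 7 is optimal.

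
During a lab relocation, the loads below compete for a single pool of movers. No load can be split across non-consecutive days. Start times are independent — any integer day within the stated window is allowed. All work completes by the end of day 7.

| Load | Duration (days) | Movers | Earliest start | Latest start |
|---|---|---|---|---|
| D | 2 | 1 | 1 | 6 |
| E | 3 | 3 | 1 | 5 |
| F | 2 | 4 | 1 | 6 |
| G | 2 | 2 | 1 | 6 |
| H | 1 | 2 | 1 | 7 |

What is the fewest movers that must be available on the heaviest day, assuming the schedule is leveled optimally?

4

Early-start (D@1, E@1, F@1, G@1, H@1) gives peak 12: d1:12  d2:10  d3:3  d4:0  d5:0  d6:0  d7:0.
Shift F→4, G→6, H→6.
Schedule D@1, E@1, F@4, G@6, H@6: d1:4  d2:4  d3:3  d4:4  d5:4  d6:4  d7:2 — peak 4.
Total mover-days = 25 over 7 days ⇒ peak ≥ ⌈25/7⌉ = 4, so 4 is optimal.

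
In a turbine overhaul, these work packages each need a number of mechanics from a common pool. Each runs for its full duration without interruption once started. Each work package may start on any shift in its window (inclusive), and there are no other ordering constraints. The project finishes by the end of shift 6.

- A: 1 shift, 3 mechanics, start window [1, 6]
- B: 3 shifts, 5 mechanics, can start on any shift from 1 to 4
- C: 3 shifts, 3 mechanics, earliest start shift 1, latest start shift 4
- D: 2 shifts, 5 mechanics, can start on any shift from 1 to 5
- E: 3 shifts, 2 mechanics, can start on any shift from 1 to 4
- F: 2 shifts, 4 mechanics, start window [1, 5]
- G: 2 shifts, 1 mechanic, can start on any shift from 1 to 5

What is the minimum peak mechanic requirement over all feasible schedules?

10

Early-start (A@1, B@1, C@1, D@1, E@1, F@1, G@1) gives peak 23: s1:23  s2:20  s3:10  s4:0  s5:0  s6:0.
Shift C→2, D→4, F→5, G→4.
Schedule A@1, B@1, C@2, D@4, E@1, F@5, G@4: s1:10  s2:10  s3:10  s4:9  s5:10  s6:4 — peak 10.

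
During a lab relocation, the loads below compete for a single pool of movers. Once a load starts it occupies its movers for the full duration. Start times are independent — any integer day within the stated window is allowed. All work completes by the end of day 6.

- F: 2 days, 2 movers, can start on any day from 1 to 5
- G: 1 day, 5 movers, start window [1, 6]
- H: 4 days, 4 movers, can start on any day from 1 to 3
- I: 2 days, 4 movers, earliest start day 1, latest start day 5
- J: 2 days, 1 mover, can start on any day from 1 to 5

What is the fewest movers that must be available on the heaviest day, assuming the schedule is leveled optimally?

8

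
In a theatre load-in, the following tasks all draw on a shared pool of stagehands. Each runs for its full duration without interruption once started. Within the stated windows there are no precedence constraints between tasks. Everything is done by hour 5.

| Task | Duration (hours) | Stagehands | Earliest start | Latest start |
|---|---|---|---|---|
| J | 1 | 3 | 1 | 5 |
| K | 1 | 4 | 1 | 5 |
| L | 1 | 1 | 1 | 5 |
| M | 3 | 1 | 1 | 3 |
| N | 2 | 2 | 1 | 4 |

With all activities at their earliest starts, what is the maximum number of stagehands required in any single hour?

11

Early-start schedule: J@1, K@1, L@1, M@1, N@1.
Load per hour: hour 1: 11, hour 2: 3, hour 3: 1, hour 4: 0, hour 5: 0.
Peak is 11.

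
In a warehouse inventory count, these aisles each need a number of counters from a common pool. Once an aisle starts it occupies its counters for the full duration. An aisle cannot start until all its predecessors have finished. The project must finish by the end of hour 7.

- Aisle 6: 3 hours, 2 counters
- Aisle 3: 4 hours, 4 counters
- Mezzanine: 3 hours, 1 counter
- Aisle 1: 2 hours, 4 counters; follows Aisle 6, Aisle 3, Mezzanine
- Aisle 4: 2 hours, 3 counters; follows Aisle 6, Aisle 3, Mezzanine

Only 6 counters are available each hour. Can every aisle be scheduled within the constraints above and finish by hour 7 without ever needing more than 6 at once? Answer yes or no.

The minimum achievable peak is 7; 6 < 7, so no feasible schedule stays within the cap.

no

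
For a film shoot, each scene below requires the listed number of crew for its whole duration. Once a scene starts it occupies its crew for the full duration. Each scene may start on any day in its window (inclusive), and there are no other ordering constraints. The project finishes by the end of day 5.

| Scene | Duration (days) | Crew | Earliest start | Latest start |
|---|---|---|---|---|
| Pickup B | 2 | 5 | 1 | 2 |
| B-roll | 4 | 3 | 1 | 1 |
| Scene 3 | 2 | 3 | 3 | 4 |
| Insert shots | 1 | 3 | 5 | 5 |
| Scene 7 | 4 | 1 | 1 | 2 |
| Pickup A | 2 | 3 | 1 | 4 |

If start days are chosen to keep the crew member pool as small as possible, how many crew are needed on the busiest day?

Early-start (Pickup B@1, B-roll@1, Scene 3@3, Insert shots@5, Scene 7@1, Pickup A@1) gives peak 12: d1:12  d2:12  d3:7  d4:7  d5:3.
Shift Pickup A→3.
Schedule Pickup B@1, B-roll@1, Scene 3@3, Insert shots@5, Scene 7@1, Pickup A@3: d1:9  d2:9  d3:10  d4:10  d5:3 — peak 10.

10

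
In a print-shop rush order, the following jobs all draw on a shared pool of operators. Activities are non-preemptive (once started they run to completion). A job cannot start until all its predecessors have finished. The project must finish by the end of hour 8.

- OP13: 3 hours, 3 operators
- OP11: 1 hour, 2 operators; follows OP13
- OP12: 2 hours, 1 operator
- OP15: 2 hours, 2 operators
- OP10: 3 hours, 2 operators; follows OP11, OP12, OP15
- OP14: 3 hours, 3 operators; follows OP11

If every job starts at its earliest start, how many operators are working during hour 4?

At early start, hour 4 has: OP11.
Demand: 2 = 2.

2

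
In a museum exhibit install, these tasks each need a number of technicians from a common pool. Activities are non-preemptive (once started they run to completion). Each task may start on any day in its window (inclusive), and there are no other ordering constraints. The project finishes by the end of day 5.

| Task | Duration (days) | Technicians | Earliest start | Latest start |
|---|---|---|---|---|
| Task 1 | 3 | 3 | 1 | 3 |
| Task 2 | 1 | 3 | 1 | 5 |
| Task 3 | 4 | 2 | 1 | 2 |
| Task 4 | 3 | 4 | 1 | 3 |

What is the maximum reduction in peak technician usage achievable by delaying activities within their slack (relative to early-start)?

Early-start peak: d1:12  d2:9  d3:9  d4:2  d5:0 ⇒ 12.
Leveled (Task 1@1, Task 2@1, Task 3@1, Task 4@2): d1:8  d2:9  d3:9  d4:6  d5:0 ⇒ 9.
Reduction 12 − 9 = 3.

3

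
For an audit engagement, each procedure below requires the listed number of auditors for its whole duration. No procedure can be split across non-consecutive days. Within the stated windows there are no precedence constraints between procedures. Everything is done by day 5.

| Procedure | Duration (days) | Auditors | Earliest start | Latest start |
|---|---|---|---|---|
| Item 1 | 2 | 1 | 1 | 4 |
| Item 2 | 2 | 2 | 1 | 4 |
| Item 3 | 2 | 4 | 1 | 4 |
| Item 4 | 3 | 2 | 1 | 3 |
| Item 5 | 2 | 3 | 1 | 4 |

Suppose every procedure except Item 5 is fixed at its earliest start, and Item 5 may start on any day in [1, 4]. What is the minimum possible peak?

9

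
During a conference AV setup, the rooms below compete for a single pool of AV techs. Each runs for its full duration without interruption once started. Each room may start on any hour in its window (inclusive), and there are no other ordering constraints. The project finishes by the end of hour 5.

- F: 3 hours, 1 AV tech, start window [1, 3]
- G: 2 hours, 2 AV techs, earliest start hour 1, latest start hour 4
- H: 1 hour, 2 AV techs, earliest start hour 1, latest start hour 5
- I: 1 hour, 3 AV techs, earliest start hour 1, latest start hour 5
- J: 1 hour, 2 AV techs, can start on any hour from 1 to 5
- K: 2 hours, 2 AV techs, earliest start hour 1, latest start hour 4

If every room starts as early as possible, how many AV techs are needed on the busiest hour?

12

Early-start schedule: F@1, G@1, H@1, I@1, J@1, K@1.
Load per hour: hour 1: 12, hour 2: 5, hour 3: 1, hour 4: 0, hour 5: 0.
Peak is 12.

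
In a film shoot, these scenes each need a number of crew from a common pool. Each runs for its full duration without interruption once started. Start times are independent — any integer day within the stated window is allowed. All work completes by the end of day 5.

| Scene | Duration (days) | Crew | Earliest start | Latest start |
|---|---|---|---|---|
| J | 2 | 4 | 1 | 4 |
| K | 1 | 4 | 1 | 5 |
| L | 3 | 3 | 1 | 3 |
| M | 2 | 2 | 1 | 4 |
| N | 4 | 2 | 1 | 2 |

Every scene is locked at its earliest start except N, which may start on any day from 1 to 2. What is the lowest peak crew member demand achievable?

13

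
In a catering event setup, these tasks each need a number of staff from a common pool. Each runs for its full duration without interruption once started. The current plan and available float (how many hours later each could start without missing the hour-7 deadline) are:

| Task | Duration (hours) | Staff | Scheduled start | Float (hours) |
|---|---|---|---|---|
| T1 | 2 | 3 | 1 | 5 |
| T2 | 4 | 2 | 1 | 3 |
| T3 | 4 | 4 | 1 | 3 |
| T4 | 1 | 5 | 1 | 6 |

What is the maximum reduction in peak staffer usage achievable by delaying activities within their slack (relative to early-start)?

8

Early-start peak: h1:14  h2:9  h3:6  h4:6  h5:0  h6:0  h7:0 ⇒ 14.
Leveled (T1@1, T2@1, T3@3, T4@7): h1:5  h2:5  h3:6  h4:6  h5:4  h6:4  h7:5 ⇒ 6.
Reduction 14 − 6 = 8.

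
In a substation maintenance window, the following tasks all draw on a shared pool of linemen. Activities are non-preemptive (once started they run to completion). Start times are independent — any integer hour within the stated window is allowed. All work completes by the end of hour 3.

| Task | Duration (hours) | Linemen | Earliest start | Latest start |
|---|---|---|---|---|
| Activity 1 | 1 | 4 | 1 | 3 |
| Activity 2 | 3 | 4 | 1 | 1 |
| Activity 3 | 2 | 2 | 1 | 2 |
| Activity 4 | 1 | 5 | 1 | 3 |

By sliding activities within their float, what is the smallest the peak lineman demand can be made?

10

Early-start (Activity 1@1, Activity 2@1, Activity 3@1, Activity 4@1) gives peak 15: h1:15  h2:6  h3:4.
Shift Activity 4→3.
Schedule Activity 1@1, Activity 2@1, Activity 3@1, Activity 4@3: h1:10  h2:6  h3:9 — peak 10.
No arrangement of the 18 feasible schedules does better.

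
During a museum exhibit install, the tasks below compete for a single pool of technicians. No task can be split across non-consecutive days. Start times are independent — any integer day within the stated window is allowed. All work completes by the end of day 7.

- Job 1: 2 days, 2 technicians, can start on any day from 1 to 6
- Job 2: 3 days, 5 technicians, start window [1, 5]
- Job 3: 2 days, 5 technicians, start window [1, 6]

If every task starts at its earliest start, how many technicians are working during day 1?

12

At early start, day 1 has: Job 1, Job 2, Job 3.
Demand: 2 + 5 + 5 = 12.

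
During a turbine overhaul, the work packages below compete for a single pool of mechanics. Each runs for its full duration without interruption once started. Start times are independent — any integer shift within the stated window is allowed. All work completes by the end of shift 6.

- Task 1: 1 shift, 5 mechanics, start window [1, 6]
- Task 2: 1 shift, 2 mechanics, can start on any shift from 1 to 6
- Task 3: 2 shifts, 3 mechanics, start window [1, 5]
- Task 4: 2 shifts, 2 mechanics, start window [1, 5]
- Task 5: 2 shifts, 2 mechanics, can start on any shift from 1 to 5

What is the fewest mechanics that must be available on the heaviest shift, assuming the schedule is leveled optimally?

Early-start (Task 1@1, Task 2@1, Task 3@1, Task 4@1, Task 5@1) gives peak 14: s1:14  s2:7  s3:0  s4:0  s5:0  s6:0.
Shift Task 2→2, Task 3→2, Task 4→3, Task 5→4.
Schedule Task 1@1, Task 2@2, Task 3@2, Task 4@3, Task 5@4: s1:5  s2:5  s3:5  s4:4  s5:2  s6:0 — peak 5.

5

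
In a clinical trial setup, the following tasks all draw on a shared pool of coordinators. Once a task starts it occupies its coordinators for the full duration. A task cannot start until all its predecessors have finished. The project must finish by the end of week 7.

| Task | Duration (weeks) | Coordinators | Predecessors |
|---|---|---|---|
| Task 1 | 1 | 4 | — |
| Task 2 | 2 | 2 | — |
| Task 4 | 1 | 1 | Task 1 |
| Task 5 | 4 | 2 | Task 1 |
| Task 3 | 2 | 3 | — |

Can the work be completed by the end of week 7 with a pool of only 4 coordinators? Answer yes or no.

yes

Schedule Task 1@1, Task 2@2, Task 4@4, Task 5@2, Task 3@6: w1:4  w2:4  w3:4  w4:3  w5:2  w6:3  w7:3 — peak 4 ≤ 4.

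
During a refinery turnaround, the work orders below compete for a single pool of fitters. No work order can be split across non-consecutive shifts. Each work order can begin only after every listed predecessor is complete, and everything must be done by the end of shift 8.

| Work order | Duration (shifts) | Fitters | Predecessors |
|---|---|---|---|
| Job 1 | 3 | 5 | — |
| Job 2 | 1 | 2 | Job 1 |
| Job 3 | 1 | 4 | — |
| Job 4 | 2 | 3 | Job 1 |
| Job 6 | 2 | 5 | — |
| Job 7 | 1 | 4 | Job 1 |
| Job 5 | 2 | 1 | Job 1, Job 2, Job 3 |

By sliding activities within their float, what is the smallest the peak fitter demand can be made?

Early-start (Job 1@1, Job 2@4, Job 3@1, Job 4@4, Job 6@1, Job 7@4, Job 5@5) gives peak 14: s1:14  s2:10  s3:5  s4:9  s5:4  s6:1  s7:0  s8:0.
Shift Job 3→4, Job 4→5, Job 6→7, Job 7→5, Job 5→6.
Schedule Job 1@1, Job 2@4, Job 3@4, Job 4@5, Job 6@7, Job 7@5, Job 5@6: s1:5  s2:5  s3:5  s4:6  s5:7  s6:4  s7:6  s8:5 — peak 7.

7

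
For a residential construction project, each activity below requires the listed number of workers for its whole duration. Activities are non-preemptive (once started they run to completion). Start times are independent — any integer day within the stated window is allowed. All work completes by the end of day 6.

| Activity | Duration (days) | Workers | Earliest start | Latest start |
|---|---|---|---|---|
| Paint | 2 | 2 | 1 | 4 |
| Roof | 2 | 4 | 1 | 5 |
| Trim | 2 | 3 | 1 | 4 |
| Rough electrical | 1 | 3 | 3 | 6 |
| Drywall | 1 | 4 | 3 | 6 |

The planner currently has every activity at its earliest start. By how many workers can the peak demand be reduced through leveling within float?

4

Early-start peak: d1:9  d2:9  d3:7  d4:0  d5:0  d6:0 ⇒ 9.
Leveled (Paint@1, Roof@3, Trim@1, Rough electrical@5, Drywall@6): d1:5  d2:5  d3:4  d4:4  d5:3  d6:4 ⇒ 5.
Reduction 9 − 5 = 4.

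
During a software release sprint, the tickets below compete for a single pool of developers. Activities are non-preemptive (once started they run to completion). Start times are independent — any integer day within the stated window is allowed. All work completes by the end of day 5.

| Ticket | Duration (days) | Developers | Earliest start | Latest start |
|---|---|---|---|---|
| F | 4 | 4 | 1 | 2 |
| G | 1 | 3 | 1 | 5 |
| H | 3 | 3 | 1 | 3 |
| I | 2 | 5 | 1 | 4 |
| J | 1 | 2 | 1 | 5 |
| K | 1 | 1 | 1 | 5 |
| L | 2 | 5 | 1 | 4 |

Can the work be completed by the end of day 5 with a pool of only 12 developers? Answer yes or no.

yes

Schedule F@1, G@1, H@1, I@2, J@1, K@4, L@4: d1:12  d2:12  d3:12  d4:10  d5:5 — peak 12 ≤ 12.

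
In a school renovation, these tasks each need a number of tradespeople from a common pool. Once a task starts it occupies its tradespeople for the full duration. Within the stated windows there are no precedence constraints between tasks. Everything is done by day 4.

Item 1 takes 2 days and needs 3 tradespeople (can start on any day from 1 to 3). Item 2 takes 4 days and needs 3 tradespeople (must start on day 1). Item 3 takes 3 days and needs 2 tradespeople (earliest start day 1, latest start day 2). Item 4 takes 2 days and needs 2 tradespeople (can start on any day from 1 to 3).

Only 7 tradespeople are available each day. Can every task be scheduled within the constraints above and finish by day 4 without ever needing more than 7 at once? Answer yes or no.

no

The minimum achievable peak is 8; 7 < 8, so no feasible schedule stays within the cap.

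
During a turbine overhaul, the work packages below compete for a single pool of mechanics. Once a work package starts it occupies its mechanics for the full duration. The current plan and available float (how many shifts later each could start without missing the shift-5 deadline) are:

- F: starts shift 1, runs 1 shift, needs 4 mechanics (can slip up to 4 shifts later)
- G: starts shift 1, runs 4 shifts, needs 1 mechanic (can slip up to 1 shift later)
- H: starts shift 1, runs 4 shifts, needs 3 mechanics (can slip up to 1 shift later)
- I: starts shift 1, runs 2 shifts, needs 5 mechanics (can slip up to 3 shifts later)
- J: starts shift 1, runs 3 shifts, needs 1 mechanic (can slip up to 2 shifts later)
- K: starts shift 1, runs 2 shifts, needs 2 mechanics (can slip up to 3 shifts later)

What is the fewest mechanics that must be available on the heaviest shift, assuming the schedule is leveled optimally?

9

Early-start (F@1, G@1, H@1, I@1, J@1, K@1) gives peak 16: s1:16  s2:12  s3:5  s4:4  s5:0.
Shift I→4, K→2.
Schedule F@1, G@1, H@1, I@4, J@1, K@2: s1:9  s2:7  s3:7  s4:9  s5:5 — peak 9.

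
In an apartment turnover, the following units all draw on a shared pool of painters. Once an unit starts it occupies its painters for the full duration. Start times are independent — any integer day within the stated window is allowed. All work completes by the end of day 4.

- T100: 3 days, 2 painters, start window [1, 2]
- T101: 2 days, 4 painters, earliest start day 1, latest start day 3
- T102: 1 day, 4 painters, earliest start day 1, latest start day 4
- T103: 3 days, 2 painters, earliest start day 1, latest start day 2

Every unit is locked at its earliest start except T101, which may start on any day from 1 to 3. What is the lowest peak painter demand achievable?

T101@1: d1:12  d2:8  d3:4  d4:0 → peak 12
T101@2: d1:8  d2:8  d3:8  d4:0 → peak 8
T101@3: d1:8  d2:4  d3:8  d4:4 → peak 8
Best is T101@2, peak 8.

8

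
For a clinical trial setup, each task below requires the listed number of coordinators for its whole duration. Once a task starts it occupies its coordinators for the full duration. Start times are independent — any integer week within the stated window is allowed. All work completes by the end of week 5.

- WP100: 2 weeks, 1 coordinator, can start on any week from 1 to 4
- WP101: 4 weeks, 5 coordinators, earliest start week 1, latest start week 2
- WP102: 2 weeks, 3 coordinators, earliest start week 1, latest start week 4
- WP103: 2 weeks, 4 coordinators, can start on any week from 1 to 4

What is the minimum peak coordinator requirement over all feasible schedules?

9

Early-start (WP100@1, WP101@1, WP102@1, WP103@1) gives peak 13: w1:13  w2:13  w3:5  w4:5  w5:0.
Shift WP103→3.
Schedule WP100@1, WP101@1, WP102@1, WP103@3: w1:9  w2:9  w3:9  w4:9  w5:0 — peak 9.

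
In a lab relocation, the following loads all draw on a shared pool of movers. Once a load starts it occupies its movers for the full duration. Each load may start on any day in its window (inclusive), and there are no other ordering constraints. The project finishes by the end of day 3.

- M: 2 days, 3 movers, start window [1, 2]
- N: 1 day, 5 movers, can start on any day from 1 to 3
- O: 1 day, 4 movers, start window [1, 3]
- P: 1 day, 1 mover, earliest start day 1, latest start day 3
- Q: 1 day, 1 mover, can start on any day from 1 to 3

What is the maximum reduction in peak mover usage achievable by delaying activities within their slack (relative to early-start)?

7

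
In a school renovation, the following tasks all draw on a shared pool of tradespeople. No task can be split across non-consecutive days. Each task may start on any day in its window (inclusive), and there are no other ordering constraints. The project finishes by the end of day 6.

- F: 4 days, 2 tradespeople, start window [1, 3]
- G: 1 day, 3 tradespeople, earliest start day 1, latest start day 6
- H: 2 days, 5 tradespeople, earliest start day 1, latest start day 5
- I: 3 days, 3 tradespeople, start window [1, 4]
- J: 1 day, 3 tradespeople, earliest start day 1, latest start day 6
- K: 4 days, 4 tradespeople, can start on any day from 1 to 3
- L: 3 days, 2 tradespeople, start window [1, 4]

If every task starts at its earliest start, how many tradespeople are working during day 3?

11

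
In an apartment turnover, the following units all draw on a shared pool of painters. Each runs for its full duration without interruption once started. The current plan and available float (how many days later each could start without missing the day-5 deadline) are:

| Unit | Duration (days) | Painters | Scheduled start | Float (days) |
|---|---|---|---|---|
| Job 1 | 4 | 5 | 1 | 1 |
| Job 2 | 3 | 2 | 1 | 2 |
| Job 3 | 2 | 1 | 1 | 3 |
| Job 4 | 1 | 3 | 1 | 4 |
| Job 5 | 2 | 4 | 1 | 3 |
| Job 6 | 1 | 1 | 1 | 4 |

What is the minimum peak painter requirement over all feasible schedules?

9

Early-start (Job 1@1, Job 2@1, Job 3@1, Job 4@1, Job 5@1, Job 6@1) gives peak 16: d1:16  d2:12  d3:7  d4:5  d5:0.
Shift Job 4→5, Job 5→4.
Schedule Job 1@1, Job 2@1, Job 3@1, Job 4@5, Job 5@4, Job 6@1: d1:9  d2:8  d3:7  d4:9  d5:7 — peak 9.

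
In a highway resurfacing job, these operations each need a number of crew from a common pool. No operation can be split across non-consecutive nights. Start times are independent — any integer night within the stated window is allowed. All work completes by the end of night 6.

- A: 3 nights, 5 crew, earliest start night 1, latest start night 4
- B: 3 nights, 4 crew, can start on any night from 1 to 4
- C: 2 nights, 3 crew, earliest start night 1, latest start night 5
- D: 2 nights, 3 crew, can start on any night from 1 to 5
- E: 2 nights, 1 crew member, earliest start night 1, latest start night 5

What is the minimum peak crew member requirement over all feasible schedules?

Early-start (A@1, B@1, C@1, D@1, E@1) gives peak 16: n1:16  n2:16  n3:9  n4:0  n5:0  n6:0.
Shift B→4, D→3, E→4.
Schedule A@1, B@4, C@1, D@3, E@4: n1:8  n2:8  n3:8  n4:8  n5:5  n6:4 — peak 8.

8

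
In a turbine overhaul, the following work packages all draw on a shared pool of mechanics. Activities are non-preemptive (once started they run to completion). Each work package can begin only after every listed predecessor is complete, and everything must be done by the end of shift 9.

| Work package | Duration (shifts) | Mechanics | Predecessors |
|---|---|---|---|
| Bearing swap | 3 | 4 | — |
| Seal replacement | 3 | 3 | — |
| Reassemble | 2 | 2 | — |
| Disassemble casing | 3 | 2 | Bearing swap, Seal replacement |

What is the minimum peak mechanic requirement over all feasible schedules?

4

Early-start (Bearing swap@1, Seal replacement@1, Reassemble@1, Disassemble casing@4) gives peak 9: s1:9  s2:9  s3:7  s4:2  s5:2  s6:2  s7:0  s8:0  s9:0.
Shift Seal replacement→4, Reassemble→7, Disassemble casing→7.
Schedule Bearing swap@1, Seal replacement@4, Reassemble@7, Disassemble casing@7: s1:4  s2:4  s3:4  s4:3  s5:3  s6:3  s7:4  s8:4  s9:2 — peak 4.
Total mechanic-shifts = 31 over 9 shifts ⇒ peak ≥ ⌈31/9⌉ = 4, so 4 is optimal.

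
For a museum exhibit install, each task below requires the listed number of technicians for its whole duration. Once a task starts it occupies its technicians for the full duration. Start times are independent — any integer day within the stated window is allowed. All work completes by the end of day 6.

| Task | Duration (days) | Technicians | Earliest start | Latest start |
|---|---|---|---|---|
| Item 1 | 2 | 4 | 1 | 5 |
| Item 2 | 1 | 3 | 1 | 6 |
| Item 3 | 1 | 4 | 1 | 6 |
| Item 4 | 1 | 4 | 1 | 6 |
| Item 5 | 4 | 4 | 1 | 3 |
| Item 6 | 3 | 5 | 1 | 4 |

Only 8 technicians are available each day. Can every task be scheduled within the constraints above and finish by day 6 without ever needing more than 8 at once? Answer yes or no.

no

Total technician-days = 50; over 6 days the average is 50/6 > 8, so some day must exceed 8.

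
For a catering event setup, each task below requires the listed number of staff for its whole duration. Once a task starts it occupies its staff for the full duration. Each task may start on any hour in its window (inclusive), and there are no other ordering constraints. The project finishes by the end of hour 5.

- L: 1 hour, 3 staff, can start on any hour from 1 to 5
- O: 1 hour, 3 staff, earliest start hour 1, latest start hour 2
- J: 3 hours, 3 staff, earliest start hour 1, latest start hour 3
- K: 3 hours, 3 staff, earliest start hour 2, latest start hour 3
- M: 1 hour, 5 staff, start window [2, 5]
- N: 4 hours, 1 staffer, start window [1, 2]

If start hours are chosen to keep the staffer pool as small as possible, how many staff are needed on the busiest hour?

7

Early-start (L@1, O@1, J@1, K@2, M@2, N@1) gives peak 12: h1:10  h2:12  h3:7  h4:4  h5:0.
Shift J→2, M→5.
Schedule L@1, O@1, J@2, K@2, M@5, N@1: h1:7  h2:7  h3:7  h4:7  h5:5 — peak 7.
Total staffer-hours = 33 over 5 hours ⇒ peak ≥ ⌈33/5⌉ = 7, so 7 is optimal.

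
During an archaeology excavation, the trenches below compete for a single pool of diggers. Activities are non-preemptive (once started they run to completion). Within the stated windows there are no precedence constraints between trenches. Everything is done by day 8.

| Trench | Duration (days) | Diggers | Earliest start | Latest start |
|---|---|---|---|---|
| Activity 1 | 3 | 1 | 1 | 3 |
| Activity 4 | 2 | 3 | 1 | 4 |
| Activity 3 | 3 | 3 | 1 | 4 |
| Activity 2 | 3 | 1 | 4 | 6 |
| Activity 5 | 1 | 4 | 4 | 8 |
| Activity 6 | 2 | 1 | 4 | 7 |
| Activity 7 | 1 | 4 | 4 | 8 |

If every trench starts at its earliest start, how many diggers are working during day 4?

At early start, day 4 has: Activity 2, Activity 5, Activity 6, Activity 7.
Demand: 1 + 4 + 1 + 4 = 10.

10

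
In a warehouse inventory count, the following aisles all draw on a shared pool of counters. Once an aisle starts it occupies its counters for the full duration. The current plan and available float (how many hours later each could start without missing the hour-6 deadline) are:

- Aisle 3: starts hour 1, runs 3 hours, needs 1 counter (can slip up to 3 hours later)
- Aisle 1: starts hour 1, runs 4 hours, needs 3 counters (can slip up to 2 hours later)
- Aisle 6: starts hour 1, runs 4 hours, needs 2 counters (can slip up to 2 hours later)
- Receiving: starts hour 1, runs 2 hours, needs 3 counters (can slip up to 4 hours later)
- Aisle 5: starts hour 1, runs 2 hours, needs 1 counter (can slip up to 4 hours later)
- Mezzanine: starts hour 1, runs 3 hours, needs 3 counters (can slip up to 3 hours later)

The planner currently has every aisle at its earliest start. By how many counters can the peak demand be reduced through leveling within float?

Early-start peak: h1:13  h2:13  h3:9  h4:5  h5:0  h6:0 ⇒ 13.
Leveled (Aisle 3@1, Aisle 1@1, Aisle 6@1, Receiving@5, Aisle 5@1, Mezzanine@4): h1:7  h2:7  h3:6  h4:8  h5:6  h6:6 ⇒ 8.
Reduction 13 − 8 = 5.

5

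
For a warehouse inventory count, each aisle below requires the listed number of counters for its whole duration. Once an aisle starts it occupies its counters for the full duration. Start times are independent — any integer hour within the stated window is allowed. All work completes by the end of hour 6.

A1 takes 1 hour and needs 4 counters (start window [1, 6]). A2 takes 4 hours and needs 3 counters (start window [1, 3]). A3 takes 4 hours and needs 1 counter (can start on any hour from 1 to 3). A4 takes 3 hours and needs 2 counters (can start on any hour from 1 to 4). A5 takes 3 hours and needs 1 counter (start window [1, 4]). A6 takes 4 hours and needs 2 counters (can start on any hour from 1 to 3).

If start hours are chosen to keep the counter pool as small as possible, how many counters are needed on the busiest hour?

8

Early-start (A1@1, A2@1, A3@1, A4@1, A5@1, A6@1) gives peak 13: h1:13  h2:9  h3:9  h4:6  h5:0  h6:0.
Shift A3→2, A4→4, A6→2.
Schedule A1@1, A2@1, A3@2, A4@4, A5@1, A6@2: h1:8  h2:7  h3:7  h4:8  h5:5  h6:2 — peak 8.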